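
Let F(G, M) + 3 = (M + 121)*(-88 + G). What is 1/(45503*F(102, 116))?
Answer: 1/150842445 ≈ 6.6294e-9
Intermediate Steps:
F(G, M) = -3 + (-88 + G)*(121 + M) (F(G, M) = -3 + (M + 121)*(-88 + G) = -3 + (121 + M)*(-88 + G) = -3 + (-88 + G)*(121 + M))
1/(45503*F(102, 116)) = 1/(45503*(-10651 - 88*116 + 121*102 + 102*116)) = 1/(45503*(-10651 - 10208 + 12342 + 11832)) = (1/45503)/3315 = (1/45503)*(1/3315) = 1/150842445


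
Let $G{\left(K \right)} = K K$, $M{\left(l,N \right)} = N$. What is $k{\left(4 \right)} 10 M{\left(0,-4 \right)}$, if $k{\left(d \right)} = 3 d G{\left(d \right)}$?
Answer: $-7680$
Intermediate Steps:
$G{\left(K \right)} = K^{2}$
$k{\left(d \right)} = 3 d^{3}$ ($k{\left(d \right)} = 3 d d^{2} = 3 d^{3}$)
$k{\left(4 \right)} 10 M{\left(0,-4 \right)} = 3 \cdot 4^{3} \cdot 10 \left(-4\right) = 3 \cdot 64 \cdot 10 \left(-4\right) = 192 \cdot 10 \left(-4\right) = 1920 \left(-4\right) = -7680$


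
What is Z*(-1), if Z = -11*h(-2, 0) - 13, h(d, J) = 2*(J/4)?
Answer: 13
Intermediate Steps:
h(d, J) = J/2 (h(d, J) = 2*(J*(1/4)) = 2*(J/4) = J/2)
Z = -13 (Z = -11*0/2 - 13 = -11*0 - 13 = 0 - 13 = -13)
Z*(-1) = -13*(-1) = 13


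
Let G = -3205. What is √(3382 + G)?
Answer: √177 ≈ 13.304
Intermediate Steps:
√(3382 + G) = √(3382 - 3205) = √177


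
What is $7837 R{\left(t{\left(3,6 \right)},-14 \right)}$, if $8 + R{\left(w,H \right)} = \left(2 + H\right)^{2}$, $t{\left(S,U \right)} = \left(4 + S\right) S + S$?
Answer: $1065832$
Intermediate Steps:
$t{\left(S,U \right)} = S + S \left(4 + S\right)$ ($t{\left(S,U \right)} = S \left(4 + S\right) + S = S + S \left(4 + S\right)$)
$R{\left(w,H \right)} = -8 + \left(2 + H\right)^{2}$
$7837 R{\left(t{\left(3,6 \right)},-14 \right)} = 7837 \left(-8 + \left(2 - 14\right)^{2}\right) = 7837 \left(-8 + \left(-12\right)^{2}\right) = 7837 \left(-8 + 144\right) = 7837 \cdot 136 = 1065832$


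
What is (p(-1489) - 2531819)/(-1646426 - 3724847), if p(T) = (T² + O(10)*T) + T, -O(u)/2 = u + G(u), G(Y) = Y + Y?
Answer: 226847/5371273 ≈ 0.042233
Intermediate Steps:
G(Y) = 2*Y
O(u) = -6*u (O(u) = -2*(u + 2*u) = -6*u)
p(T) = T² - 59*T (p(T) = (T² + (-6*10)*T) + T = (T² - 60*T) + T = T² - 59*T)
(p(-1489) - 2531819)/(-1646426 - 3724847) = (-1489*(-59 - 1489) - 2531819)/(-1646426 - 3724847) = (-1489*(-1548) - 2531819)/(-5371273) = (2304972 - 2531819)*(-1/5371273) = -226847*(-1/5371273) = 226847/5371273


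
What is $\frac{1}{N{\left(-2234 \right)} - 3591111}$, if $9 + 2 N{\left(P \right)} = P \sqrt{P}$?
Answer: $- \frac{14364462}{51595591486265} + \frac{4468 i \sqrt{2234}}{51595591486265} \approx -2.784 \cdot 10^{-7} + 4.093 \cdot 10^{-9} i$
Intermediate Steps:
$N{\left(P \right)} = - \frac{9}{2} + \frac{P^{\frac{3}{2}}}{2}$ ($N{\left(P \right)} = - \frac{9}{2} + \frac{P \sqrt{P}}{2} = - \frac{9}{2} + \frac{P^{\frac{3}{2}}}{2}$)
$\frac{1}{N{\left(-2234 \right)} - 3591111} = \frac{1}{\left(- \frac{9}{2} + \frac{\left(-2234\right)^{\frac{3}{2}}}{2}\right) - 3591111} = \frac{1}{\left(- \frac{9}{2} + \frac{\left(-2234\right) i \sqrt{2234}}{2}\right) - 3591111} = \frac{1}{\left(- \frac{9}{2} - 1117 i \sqrt{2234}\right) - 3591111} = \frac{1}{- \frac{7182231}{2} - 1117 i \sqrt{2234}}$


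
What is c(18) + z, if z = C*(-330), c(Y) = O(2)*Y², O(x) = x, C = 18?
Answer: -5292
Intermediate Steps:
c(Y) = 2*Y²
z = -5940 (z = 18*(-330) = -5940)
c(18) + z = 2*18² - 5940 = 2*324 - 5940 = 648 - 5940 = -5292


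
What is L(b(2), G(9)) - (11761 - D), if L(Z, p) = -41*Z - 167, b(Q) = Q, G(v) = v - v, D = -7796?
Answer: -19806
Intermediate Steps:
G(v) = 0
L(Z, p) = -167 - 41*Z
L(b(2), G(9)) - (11761 - D) = (-167 - 41*2) - (11761 - 1*(-7796)) = (-167 - 82) - (11761 + 7796) = -249 - 1*19557 = -249 - 19557 = -19806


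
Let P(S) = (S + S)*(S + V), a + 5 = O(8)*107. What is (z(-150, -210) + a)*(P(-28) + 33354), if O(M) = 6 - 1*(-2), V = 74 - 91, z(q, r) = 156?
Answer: 36125118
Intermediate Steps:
V = -17
O(M) = 8 (O(M) = 6 + 2 = 8)
a = 851 (a = -5 + 8*107 = -5 + 856 = 851)
P(S) = 2*S*(-17 + S) (P(S) = (S + S)*(S - 17) = (2*S)*(-17 + S) = 2*S*(-17 + S))
(z(-150, -210) + a)*(P(-28) + 33354) = (156 + 851)*(2*(-28)*(-17 - 28) + 33354) = 1007*(2*(-28)*(-45) + 33354) = 1007*(2520 + 33354) = 1007*35874 = 36125118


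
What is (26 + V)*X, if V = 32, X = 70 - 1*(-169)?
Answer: 13862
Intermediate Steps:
X = 239 (X = 70 + 169 = 239)
(26 + V)*X = (26 + 32)*239 = 58*239 = 13862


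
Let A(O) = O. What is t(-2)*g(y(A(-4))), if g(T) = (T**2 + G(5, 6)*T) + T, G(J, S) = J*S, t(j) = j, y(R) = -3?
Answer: 168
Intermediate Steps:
g(T) = T**2 + 31*T (g(T) = (T**2 + (5*6)*T) + T = (T**2 + 30*T) + T = T**2 + 31*T)
t(-2)*g(y(A(-4))) = -(-6)*(31 - 3) = -(-6)*28 = -2*(-84) = 168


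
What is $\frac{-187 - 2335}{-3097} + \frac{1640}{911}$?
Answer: $\frac{7376622}{2821367} \approx 2.6146$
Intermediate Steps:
$\frac{-187 - 2335}{-3097} + \frac{1640}{911} = \left(-187 - 2335\right) \left(- \frac{1}{3097}\right) + 1640 \cdot \frac{1}{911} = \left(-2522\right) \left(- \frac{1}{3097}\right) + \frac{1640}{911} = \frac{2522}{3097} + \frac{1640}{911} = \frac{7376622}{2821367}$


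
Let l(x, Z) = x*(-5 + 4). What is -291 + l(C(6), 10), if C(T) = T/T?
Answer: -292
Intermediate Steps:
C(T) = 1
l(x, Z) = -x (l(x, Z) = x*(-1) = -x)
-291 + l(C(6), 10) = -291 - 1*1 = -291 - 1 = -292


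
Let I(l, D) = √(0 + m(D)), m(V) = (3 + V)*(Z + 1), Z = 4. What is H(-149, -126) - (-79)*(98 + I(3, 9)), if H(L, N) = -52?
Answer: 7690 + 158*√15 ≈ 8301.9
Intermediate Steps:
m(V) = 15 + 5*V (m(V) = (3 + V)*(4 + 1) = (3 + V)*5 = 15 + 5*V)
I(l, D) = √(15 + 5*D) (I(l, D) = √(0 + (15 + 5*D)) = √(15 + 5*D))
H(-149, -126) - (-79)*(98 + I(3, 9)) = -52 - (-79)*(98 + √(15 + 5*9)) = -52 - (-79)*(98 + √(15 + 45)) = -52 - (-79)*(98 + √60) = -52 - (-79)*(98 + 2*√15) = -52 - (-7742 - 158*√15) = -52 + (7742 + 158*√15) = 7690 + 158*√15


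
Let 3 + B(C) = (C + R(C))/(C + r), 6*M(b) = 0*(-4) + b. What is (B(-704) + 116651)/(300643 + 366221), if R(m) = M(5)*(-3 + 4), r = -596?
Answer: 909858619/5201539200 ≈ 0.17492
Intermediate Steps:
M(b) = b/6 (M(b) = (0*(-4) + b)/6 = (0 + b)/6 = b/6)
R(m) = 5/6 (R(m) = ((1/6)*5)*(-3 + 4) = (5/6)*1 = 5/6)
B(C) = -3 + (5/6 + C)/(-596 + C) (B(C) = -3 + (C + 5/6)/(C - 596) = -3 + (5/6 + C)/(-596 + C))
(B(-704) + 116651)/(300643 + 366221) = ((10733 - 12*(-704))/(6*(-596 - 704)) + 116651)/(300643 + 366221) = ((1/6)*(10733 + 8448)/(-1300) + 116651)/666864 = ((1/6)*(-1/1300)*19181 + 116651)*(1/666864) = (-19181/7800 + 116651)*(1/666864) = (909858619/7800)*(1/666864) = 909858619/5201539200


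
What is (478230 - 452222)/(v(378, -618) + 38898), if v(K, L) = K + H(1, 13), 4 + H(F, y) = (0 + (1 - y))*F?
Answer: 6502/9815 ≈ 0.66246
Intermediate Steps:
H(F, y) = -4 + F*(1 - y) (H(F, y) = -4 + (0 + (1 - y))*F = -4 + (1 - y)*F = -4 + F*(1 - y))
v(K, L) = -16 + K (v(K, L) = K + (-4 + 1 - 1*1*13) = K + (-4 + 1 - 13) = K - 16 = -16 + K)
(478230 - 452222)/(v(378, -618) + 38898) = (478230 - 452222)/((-16 + 378) + 38898) = 26008/(362 + 38898) = 26008/39260 = 26008*(1/39260) = 6502/9815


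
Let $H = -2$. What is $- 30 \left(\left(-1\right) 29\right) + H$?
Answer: $868$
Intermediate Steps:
$- 30 \left(\left(-1\right) 29\right) + H = - 30 \left(\left(-1\right) 29\right) - 2 = \left(-30\right) \left(-29\right) - 2 = 870 - 2 = 868$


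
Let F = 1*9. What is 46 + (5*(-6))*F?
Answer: -224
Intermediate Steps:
F = 9
46 + (5*(-6))*F = 46 + (5*(-6))*9 = 46 - 30*9 = 46 - 270 = -224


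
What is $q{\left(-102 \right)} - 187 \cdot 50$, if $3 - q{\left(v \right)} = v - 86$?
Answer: $-9159$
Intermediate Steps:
$q{\left(v \right)} = 89 - v$ ($q{\left(v \right)} = 3 - \left(v - 86\right) = 3 - \left(-86 + v\right) = 89 - v$)
$q{\left(-102 \right)} - 187 \cdot 50 = \left(89 - -102\right) - 187 \cdot 50 = \left(89 + 102\right) - 9350 = 191 - 9350 = -9159$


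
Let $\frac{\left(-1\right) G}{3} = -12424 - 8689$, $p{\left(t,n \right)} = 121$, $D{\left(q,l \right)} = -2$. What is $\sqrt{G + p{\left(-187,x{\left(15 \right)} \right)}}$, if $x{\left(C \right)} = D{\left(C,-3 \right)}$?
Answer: $2 \sqrt{15865} \approx 251.91$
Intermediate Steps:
$x{\left(C \right)} = -2$
$G = 63339$ ($G = - 3 \left(-12424 - 8689\right) = \left(-3\right) \left(-21113\right) = 63339$)
$\sqrt{G + p{\left(-187,x{\left(15 \right)} \right)}} = \sqrt{63339 + 121} = \sqrt{63460} = 2 \sqrt{15865}$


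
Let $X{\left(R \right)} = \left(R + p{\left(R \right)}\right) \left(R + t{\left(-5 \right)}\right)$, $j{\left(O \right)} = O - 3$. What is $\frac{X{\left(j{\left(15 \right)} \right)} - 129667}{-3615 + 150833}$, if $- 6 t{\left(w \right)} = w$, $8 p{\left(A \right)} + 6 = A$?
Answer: $- \frac{1036027}{1177744} \approx -0.87967$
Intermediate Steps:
$j{\left(O \right)} = -3 + O$ ($j{\left(O \right)} = O - 3 = -3 + O$)
$p{\left(A \right)} = - \frac{3}{4} + \frac{A}{8}$
$t{\left(w \right)} = - \frac{w}{6}$
$X{\left(R \right)} = \left(- \frac{3}{4} + \frac{9 R}{8}\right) \left(\frac{5}{6} + R\right)$ ($X{\left(R \right)} = \left(R + \left(- \frac{3}{4} + \frac{R}{8}\right)\right) \left(R - - \frac{5}{6}\right) = \left(- \frac{3}{4} + \frac{9 R}{8}\right) \left(R + \frac{5}{6}\right) = \left(- \frac{3}{4} + \frac{9 R}{8}\right) \left(\frac{5}{6} + R\right)$)
$\frac{X{\left(j{\left(15 \right)} \right)} - 129667}{-3615 + 150833} = \frac{\left(- \frac{5}{8} + \frac{3 \left(-3 + 15\right)}{16} + \frac{9 \left(-3 + 15\right)^{2}}{8}\right) - 129667}{-3615 + 150833} = \frac{\left(- \frac{5}{8} + \frac{3}{16} \cdot 12 + \frac{9 \cdot 12^{2}}{8}\right) - 129667}{147218} = \left(\left(- \frac{5}{8} + \frac{9}{4} + \frac{9}{8} \cdot 144\right) - 129667\right) \frac{1}{147218} = \left(\left(- \frac{5}{8} + \frac{9}{4} + 162\right) - 129667\right) \frac{1}{147218} = \left(\frac{1309}{8} - 129667\right) \frac{1}{147218} = \left(- \frac{1036027}{8}\right) \frac{1}{147218} = - \frac{1036027}{1177744}$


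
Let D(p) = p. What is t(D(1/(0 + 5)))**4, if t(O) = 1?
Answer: 1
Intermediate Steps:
t(D(1/(0 + 5)))**4 = 1**4 = 1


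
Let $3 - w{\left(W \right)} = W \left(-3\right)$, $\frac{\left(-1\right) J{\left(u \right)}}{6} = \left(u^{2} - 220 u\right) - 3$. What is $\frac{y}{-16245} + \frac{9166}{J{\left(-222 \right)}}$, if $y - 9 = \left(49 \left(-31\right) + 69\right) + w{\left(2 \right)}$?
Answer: $\frac{4284901}{59036135} \approx 0.072581$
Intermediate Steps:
$J{\left(u \right)} = 18 - 6 u^{2} + 1320 u$ ($J{\left(u \right)} = - 6 \left(\left(u^{2} - 220 u\right) - 3\right) = - 6 \left(-3 + u^{2} - 220 u\right) = 18 - 6 u^{2} + 1320 u$)
$w{\left(W \right)} = 3 + 3 W$ ($w{\left(W \right)} = 3 - W \left(-3\right) = 3 - - 3 W = 3 + 3 W$)
$y = -1432$ ($y = 9 + \left(\left(49 \left(-31\right) + 69\right) + \left(3 + 3 \cdot 2\right)\right) = 9 + \left(\left(-1519 + 69\right) + \left(3 + 6\right)\right) = 9 + \left(-1450 + 9\right) = 9 - 1441 = -1432$)
$\frac{y}{-16245} + \frac{9166}{J{\left(-222 \right)}} = - \frac{1432}{-16245} + \frac{9166}{18 - 6 \left(-222\right)^{2} + 1320 \left(-222\right)} = \left(-1432\right) \left(- \frac{1}{16245}\right) + \frac{9166}{18 - 295704 - 293040} = \frac{1432}{16245} + \frac{9166}{18 - 295704 - 293040} = \frac{1432}{16245} + \frac{9166}{-588726} = \frac{1432}{16245} + 9166 \left(- \frac{1}{588726}\right) = \frac{1432}{16245} - \frac{4583}{294363} = \frac{4284901}{59036135}$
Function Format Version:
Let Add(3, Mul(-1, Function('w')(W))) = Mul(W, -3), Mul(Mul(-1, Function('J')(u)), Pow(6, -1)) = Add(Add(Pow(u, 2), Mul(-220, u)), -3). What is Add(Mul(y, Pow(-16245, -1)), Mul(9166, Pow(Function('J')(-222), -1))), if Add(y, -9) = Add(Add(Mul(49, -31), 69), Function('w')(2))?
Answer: Rational(4284901, 59036135) ≈ 0.072581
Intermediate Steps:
Function('J')(u) = Add(18, Mul(-6, Pow(u, 2)), Mul(1320, u)) (Function('J')(u) = Mul(-6, Add(Add(Pow(u, 2), Mul(-220, u)), -3)) = Mul(-6, Add(-3, Pow(u, 2), Mul(-220, u))) = Add(18, Mul(-6, Pow(u, 2)), Mul(1320, u)))
Function('w')(W) = Add(3, Mul(3, W)) (Function('w')(W) = Add(3, Mul(-1, Mul(W, -3))) = Add(3, Mul(-1, Mul(-3, W))) = Add(3, Mul(3, W)))
y = -1432 (y = Add(9, Add(Add(Mul(49, -31), 69), Add(3, Mul(3, 2)))) = Add(9, Add(Add(-1519, 69), Add(3, 6))) = Add(9, Add(-1450, 9)) = Add(9, -1441) = -1432)
Add(Mul(y, Pow(-16245, -1)), Mul(9166, Pow(Function('J')(-222), -1))) = Add(Mul(-1432, Pow(-16245, -1)), Mul(9166, Pow(Add(18, Mul(-6, Pow(-222, 2)), Mul(1320, -222)), -1))) = Add(Mul(-1432, Rational(-1, 16245)), Mul(9166, Pow(Add(18, Mul(-6, 49284), -293040), -1))) = Add(Rational(1432, 16245), Mul(9166, Pow(Add(18, -295704, -293040), -1))) = Add(Rational(1432, 16245), Mul(9166, Pow(-588726, -1))) = Add(Rational(1432, 16245), Mul(9166, Rational(-1, 588726))) = Add(Rational(1432, 16245), Rational(-4583, 294363)) = Rational(4284901, 59036135)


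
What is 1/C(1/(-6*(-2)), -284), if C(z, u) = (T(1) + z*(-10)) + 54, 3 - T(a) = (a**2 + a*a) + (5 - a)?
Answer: 6/301 ≈ 0.019934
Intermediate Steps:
T(a) = -2 + a - 2*a**2 (T(a) = 3 - ((a**2 + a*a) + (5 - a)) = 3 - ((a**2 + a**2) + (5 - a)) = 3 - (2*a**2 + (5 - a)) = 3 - (5 - a + 2*a**2) = 3 + (-5 + a - 2*a**2) = -2 + a - 2*a**2)
C(z, u) = 51 - 10*z (C(z, u) = ((-2 + 1 - 2*1**2) + z*(-10)) + 54 = ((-2 + 1 - 2*1) - 10*z) + 54 = ((-2 + 1 - 2) - 10*z) + 54 = (-3 - 10*z) + 54 = 51 - 10*z)
1/C(1/(-6*(-2)), -284) = 1/(51 - 10/((-6*(-2)))) = 1/(51 - 10/12) = 1/(51 - 10*1/12) = 1/(51 - 5/6) = 1/(301/6) = 6/301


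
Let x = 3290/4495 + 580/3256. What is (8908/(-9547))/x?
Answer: -6518749688/6357986949 ≈ -1.0253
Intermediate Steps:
x = 665967/731786 (x = 3290*(1/4495) + 580*(1/3256) = 658/899 + 145/814 = 665967/731786 ≈ 0.91006)
(8908/(-9547))/x = (8908/(-9547))/(665967/731786) = (8908*(-1/9547))*(731786/665967) = -8908/9547*731786/665967 = -6518749688/6357986949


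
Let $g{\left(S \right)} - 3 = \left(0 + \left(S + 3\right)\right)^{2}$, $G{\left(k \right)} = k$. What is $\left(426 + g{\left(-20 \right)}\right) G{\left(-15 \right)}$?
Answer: $-10770$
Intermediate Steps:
$g{\left(S \right)} = 3 + \left(3 + S\right)^{2}$ ($g{\left(S \right)} = 3 + \left(0 + \left(S + 3\right)\right)^{2} = 3 + \left(0 + \left(3 + S\right)\right)^{2} = 3 + \left(3 + S\right)^{2}$)
$\left(426 + g{\left(-20 \right)}\right) G{\left(-15 \right)} = \left(426 + \left(3 + \left(3 - 20\right)^{2}\right)\right) \left(-15\right) = \left(426 + \left(3 + \left(-17\right)^{2}\right)\right) \left(-15\right) = \left(426 + \left(3 + 289\right)\right) \left(-15\right) = \left(426 + 292\right) \left(-15\right) = 718 \left(-15\right) = -10770$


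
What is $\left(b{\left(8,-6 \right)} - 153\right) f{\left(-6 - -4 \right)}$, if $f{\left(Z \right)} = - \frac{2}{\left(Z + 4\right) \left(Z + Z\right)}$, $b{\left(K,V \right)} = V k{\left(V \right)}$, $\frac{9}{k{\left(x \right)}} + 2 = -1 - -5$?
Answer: $-45$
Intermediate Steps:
$k{\left(x \right)} = \frac{9}{2}$ ($k{\left(x \right)} = \frac{9}{-2 - -4} = \frac{9}{-2 + \left(-1 + 5\right)} = \frac{9}{-2 + 4} = \frac{9}{2}$)
$b{\left(K,V \right)} = \frac{9 V}{2}$ ($b{\left(K,V \right)} = V \frac{9}{2} = \frac{9 V}{2}$)
$f{\left(Z \right)} = - \frac{1}{Z \left(4 + Z\right)}$ ($f{\left(Z \right)} = - \frac{2}{\left(4 + Z\right) 2 Z} = - \frac{2}{2 Z \left(4 + Z\right)} = - 2 \frac{1}{2 Z \left(4 + Z\right)} = - \frac{1}{Z \left(4 + Z\right)}$)
$\left(b{\left(8,-6 \right)} - 153\right) f{\left(-6 - -4 \right)} = \left(\frac{9}{2} \left(-6\right) - 153\right) \left(- \frac{1}{\left(-6 - -4\right) \left(4 - 2\right)}\right) = \left(-27 - 153\right) \left(- \frac{1}{\left(-6 + 4\right) \left(4 + \left(-6 + 4\right)\right)}\right) = - 180 \left(- \frac{1}{\left(-2\right) \left(4 - 2\right)}\right) = - 180 \left(\left(-1\right) \left(- \frac{1}{2}\right) \frac{1}{2}\right) = \left(-180\right) \frac{1}{4} = -45$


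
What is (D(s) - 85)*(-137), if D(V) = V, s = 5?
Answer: 10960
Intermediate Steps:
(D(s) - 85)*(-137) = (5 - 85)*(-137) = -80*(-137) = 10960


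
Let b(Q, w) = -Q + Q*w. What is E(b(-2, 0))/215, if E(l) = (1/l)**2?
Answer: 1/860 ≈ 0.0011628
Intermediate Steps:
E(l) = l**(-2) (E(l) = (1/l)**2 = l**(-2))
E(b(-2, 0))/215 = 1/((-2*(-1 + 0))**2*215) = (1/215)/(-2*(-1))**2 = (1/215)/2**2 = (1/4)*(1/215) = 1/860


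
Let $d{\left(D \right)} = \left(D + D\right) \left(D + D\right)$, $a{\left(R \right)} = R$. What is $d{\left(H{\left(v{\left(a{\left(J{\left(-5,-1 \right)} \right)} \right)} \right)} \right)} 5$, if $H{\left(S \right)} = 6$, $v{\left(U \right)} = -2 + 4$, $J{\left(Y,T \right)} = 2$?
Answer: $720$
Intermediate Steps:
$v{\left(U \right)} = 2$
$d{\left(D \right)} = 4 D^{2}$ ($d{\left(D \right)} = 2 D 2 D = 4 D^{2}$)
$d{\left(H{\left(v{\left(a{\left(J{\left(-5,-1 \right)} \right)} \right)} \right)} \right)} 5 = 4 \cdot 6^{2} \cdot 5 = 4 \cdot 36 \cdot 5 = 144 \cdot 5 = 720$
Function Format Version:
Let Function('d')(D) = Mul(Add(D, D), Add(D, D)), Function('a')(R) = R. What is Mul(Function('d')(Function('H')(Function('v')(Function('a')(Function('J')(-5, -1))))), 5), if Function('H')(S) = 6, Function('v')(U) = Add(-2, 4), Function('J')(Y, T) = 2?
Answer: 720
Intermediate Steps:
Function('v')(U) = 2
Function('d')(D) = Mul(4, Pow(D, 2)) (Function('d')(D) = Mul(Mul(2, D), Mul(2, D)) = Mul(4, Pow(D, 2)))
Mul(Function('d')(Function('H')(Function('v')(Function('a')(Function('J')(-5, -1))))), 5) = Mul(Mul(4, Pow(6, 2)), 5) = Mul(Mul(4, 36), 5) = Mul(144, 5) = 720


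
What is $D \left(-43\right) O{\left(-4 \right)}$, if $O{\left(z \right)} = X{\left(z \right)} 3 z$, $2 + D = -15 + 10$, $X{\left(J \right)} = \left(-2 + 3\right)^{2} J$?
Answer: $14448$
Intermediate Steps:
$X{\left(J \right)} = J$ ($X{\left(J \right)} = 1^{2} J = 1 J = J$)
$D = -7$ ($D = -2 + \left(-15 + 10\right) = -2 - 5 = -7$)
$O{\left(z \right)} = 3 z^{2}$ ($O{\left(z \right)} = z 3 z = 3 z z = 3 z^{2}$)
$D \left(-43\right) O{\left(-4 \right)} = \left(-7\right) \left(-43\right) 3 \left(-4\right)^{2} = 301 \cdot 3 \cdot 16 = 301 \cdot 48 = 14448$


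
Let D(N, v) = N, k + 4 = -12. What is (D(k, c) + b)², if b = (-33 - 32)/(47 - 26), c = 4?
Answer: 160801/441 ≈ 364.63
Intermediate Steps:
k = -16 (k = -4 - 12 = -16)
b = -65/21 ≈ -3.0952
(D(k, c) + b)² = (-16 - 65/21)² = (-401/21)² = 160801/441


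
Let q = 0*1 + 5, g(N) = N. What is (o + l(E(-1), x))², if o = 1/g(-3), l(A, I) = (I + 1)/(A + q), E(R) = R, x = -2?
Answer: 49/144 ≈ 0.34028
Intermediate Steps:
q = 5 (q = 0 + 5 = 5)
l(A, I) = (1 + I)/(5 + A) (l(A, I) = (I + 1)/(A + 5) = (1 + I)/(5 + A))
o = -⅓ (o = 1/(-3) = -⅓ ≈ -0.33333)
(o + l(E(-1), x))² = (-⅓ + (1 - 2)/(5 - 1))² = (-⅓ - 1/4)² = (-⅓ + (¼)*(-1))² = (-⅓ - ¼)² = (-7/12)² = 49/144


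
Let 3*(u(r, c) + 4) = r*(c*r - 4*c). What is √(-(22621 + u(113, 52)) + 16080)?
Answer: I*√1980285/3 ≈ 469.08*I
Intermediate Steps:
u(r, c) = -4 + r*(-4*c + c*r)/3 (u(r, c) = -4 + (r*(c*r - 4*c))/3 = -4 + (r*(-4*c + c*r))/3 = -4 + r*(-4*c + c*r)/3)
√(-(22621 + u(113, 52)) + 16080) = √(-(22621 + (-4 - 4/3*52*113 + (⅓)*52*113²)) + 16080) = √(-(22621 + (-4 - 23504/3 + (⅓)*52*12769)) + 16080) = √(-(22621 + (-4 - 23504/3 + 663988/3)) + 16080) = √(-(22621 + 640472/3) + 16080) = √(-1*708335/3 + 16080) = √(-708335/3 + 16080) = √(-660095/3) = I*√1980285/3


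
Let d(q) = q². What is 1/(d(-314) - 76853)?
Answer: 1/21743 ≈ 4.5992e-5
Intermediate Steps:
1/(d(-314) - 76853) = 1/((-314)² - 76853) = 1/(98596 - 76853) = 1/21743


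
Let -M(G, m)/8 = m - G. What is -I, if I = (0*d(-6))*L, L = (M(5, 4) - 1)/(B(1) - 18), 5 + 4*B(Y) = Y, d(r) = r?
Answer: 0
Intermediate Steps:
M(G, m) = -8*m + 8*G (M(G, m) = -8*(m - G) = -8*m + 8*G)
B(Y) = -5/4 + Y/4
L = -7/19 (L = ((-8*4 + 8*5) - 1)/((-5/4 + (1/4)*1) - 18) = ((-32 + 40) - 1)/((-5/4 + 1/4) - 18) = (8 - 1)/(-1 - 18) = 7/(-19) = 7*(-1/19) = -7/19 ≈ -0.36842)
I = 0 (I = (0*(-6))*(-7/19) = 0*(-7/19) = 0)
-I = -1*0 = 0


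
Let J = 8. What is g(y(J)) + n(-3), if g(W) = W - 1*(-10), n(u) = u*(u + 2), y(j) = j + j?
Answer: 29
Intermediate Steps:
y(j) = 2*j
n(u) = u*(2 + u)
g(W) = 10 + W (g(W) = W + 10 = 10 + W)
g(y(J)) + n(-3) = (10 + 2*8) - 3*(2 - 3) = (10 + 16) - 3*(-1) = 26 + 3 = 29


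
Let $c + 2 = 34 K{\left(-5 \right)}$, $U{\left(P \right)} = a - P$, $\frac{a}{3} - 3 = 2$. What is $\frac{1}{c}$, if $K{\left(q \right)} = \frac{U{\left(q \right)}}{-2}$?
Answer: $- \frac{1}{342} \approx -0.002924$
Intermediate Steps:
$a = 15$ ($a = 9 + 3 \cdot 2 = 9 + 6 = 15$)
$U{\left(P \right)} = 15 - P$
$K{\left(q \right)} = - \frac{15}{2} + \frac{q}{2}$ ($K{\left(q \right)} = \frac{15 - q}{-2} = \left(15 - q\right) \left(- \frac{1}{2}\right) = - \frac{15}{2} + \frac{q}{2}$)
$c = -342$ ($c = -2 + 34 \left(- \frac{15}{2} + \frac{1}{2} \left(-5\right)\right) = -2 + 34 \left(- \frac{15}{2} - \frac{5}{2}\right) = -2 + 34 \left(-10\right) = -2 - 340 = -342$)
$\frac{1}{c} = \frac{1}{-342} = - \frac{1}{342}$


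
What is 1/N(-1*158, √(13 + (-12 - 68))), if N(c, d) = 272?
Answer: 1/272 ≈ 0.0036765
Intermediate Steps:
1/N(-1*158, √(13 + (-12 - 68))) = 1/272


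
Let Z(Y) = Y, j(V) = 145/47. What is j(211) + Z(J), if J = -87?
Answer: -3944/47 ≈ -83.915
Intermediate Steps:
j(V) = 145/47 (j(V) = 145*(1/47) = 145/47)
j(211) + Z(J) = 145/47 - 87 = -3944/47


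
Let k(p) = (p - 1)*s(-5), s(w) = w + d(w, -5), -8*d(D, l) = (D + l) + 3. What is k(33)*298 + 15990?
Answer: -23346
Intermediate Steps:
d(D, l) = -3/8 - D/8 - l/8 (d(D, l) = -((D + l) + 3)/8 = -(3 + D + l)/8 = -3/8 - D/8 - l/8)
s(w) = ¼ + 7*w/8 (s(w) = w + (-3/8 - w/8 - ⅛*(-5)) = w + (-3/8 - w/8 + 5/8) = w + (¼ - w/8) = ¼ + 7*w/8)
k(p) = 33/8 - 33*p/8 (k(p) = (p - 1)*(¼ + (7/8)*(-5)) = (-1 + p)*(¼ - 35/8) = (-1 + p)*(-33/8) = 33/8 - 33*p/8)
k(33)*298 + 15990 = (33/8 - 33/8*33)*298 + 15990 = (33/8 - 1089/8)*298 + 15990 = -132*298 + 15990 = -39336 + 15990 = -23346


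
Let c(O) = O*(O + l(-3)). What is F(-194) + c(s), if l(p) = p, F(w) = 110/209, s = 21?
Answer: 7192/19 ≈ 378.53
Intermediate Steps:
F(w) = 10/19 (F(w) = 110*(1/209) = 10/19)
c(O) = O*(-3 + O) (c(O) = O*(O - 3) = O*(-3 + O))
F(-194) + c(s) = 10/19 + 21*(-3 + 21) = 10/19 + 21*18 = 10/19 + 378 = 7192/19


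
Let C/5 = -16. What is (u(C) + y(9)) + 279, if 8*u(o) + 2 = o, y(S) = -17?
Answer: 1007/4 ≈ 251.75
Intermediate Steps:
C = -80 (C = 5*(-16) = -80)
u(o) = -1/4 + o/8
(u(C) + y(9)) + 279 = ((-1/4 + (1/8)*(-80)) - 17) + 279 = ((-1/4 - 10) - 17) + 279 = (-41/4 - 17) + 279 = -109/4 + 279 = 1007/4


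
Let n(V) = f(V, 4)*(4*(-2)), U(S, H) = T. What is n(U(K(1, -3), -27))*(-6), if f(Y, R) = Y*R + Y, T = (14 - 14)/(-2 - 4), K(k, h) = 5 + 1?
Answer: 0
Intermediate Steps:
K(k, h) = 6
T = 0 (T = 0/(-6) = 0*(-⅙) = 0)
f(Y, R) = Y + R*Y (f(Y, R) = R*Y + Y = Y + R*Y)
U(S, H) = 0
n(V) = -40*V (n(V) = (V*(1 + 4))*(4*(-2)) = (V*5)*(-8) = (5*V)*(-8) = -40*V)
n(U(K(1, -3), -27))*(-6) = -40*0*(-6) = 0*(-6) = 0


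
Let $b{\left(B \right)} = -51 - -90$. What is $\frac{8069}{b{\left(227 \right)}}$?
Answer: $\frac{8069}{39} \approx 206.9$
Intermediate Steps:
$b{\left(B \right)} = 39$ ($b{\left(B \right)} = -51 + 90 = 39$)
$\frac{8069}{b{\left(227 \right)}} = \frac{8069}{39}$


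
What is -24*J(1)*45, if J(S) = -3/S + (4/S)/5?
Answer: 2376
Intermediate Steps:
J(S) = -11/(5*S) (J(S) = -3/S + (4/S)*(⅕) = -3/S + 4/(5*S) = -11/(5*S))
-24*J(1)*45 = -(-264)/(5*1)*45 = -(-264)/5*45 = -24*(-11/5)*45 = (264/5)*45 = 2376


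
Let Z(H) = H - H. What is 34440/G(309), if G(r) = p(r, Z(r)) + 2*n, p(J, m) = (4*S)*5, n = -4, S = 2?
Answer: 4305/4 ≈ 1076.3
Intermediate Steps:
Z(H) = 0
p(J, m) = 40 (p(J, m) = (4*2)*5 = 8*5 = 40)
G(r) = 32 (G(r) = 40 + 2*(-4) = 40 - 8 = 32)
34440/G(309) = 34440/32 = 34440*(1/32) = 4305/4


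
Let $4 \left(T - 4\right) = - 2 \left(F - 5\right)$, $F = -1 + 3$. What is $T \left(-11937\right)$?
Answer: $- \frac{131307}{2} \approx -65654.0$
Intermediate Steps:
$F = 2$
$T = \frac{11}{2}$ ($T = 4 + \frac{\left(-2\right) \left(2 - 5\right)}{4} = 4 + \frac{\left(-2\right) \left(-3\right)}{4} = 4 + \frac{1}{4} \cdot 6 = 4 + \frac{3}{2} = \frac{11}{2} \approx 5.5$)
$T \left(-11937\right) = \frac{11}{2} \left(-11937\right) = - \frac{131307}{2}$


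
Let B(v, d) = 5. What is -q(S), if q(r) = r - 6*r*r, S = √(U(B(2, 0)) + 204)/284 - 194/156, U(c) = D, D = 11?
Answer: 215476895/20446296 - 207*√215/3692 ≈ 9.7166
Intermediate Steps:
U(c) = 11
S = -97/78 + √215/284 (S = √(11 + 204)/284 - 194/156 = √215*(1/284) - 194*1/156 = √215/284 - 97/78 = -97/78 + √215/284 ≈ -1.1920)
q(r) = r - 6*r²
-q(S) = -(-97/78 + √215/284)*(1 - 6*(-97/78 + √215/284)) = -(-97/78 + √215/284)*(1 + (97/13 - 3*√215/142)) = -(-97/78 + √215/284)*(110/13 - 3*√215/142)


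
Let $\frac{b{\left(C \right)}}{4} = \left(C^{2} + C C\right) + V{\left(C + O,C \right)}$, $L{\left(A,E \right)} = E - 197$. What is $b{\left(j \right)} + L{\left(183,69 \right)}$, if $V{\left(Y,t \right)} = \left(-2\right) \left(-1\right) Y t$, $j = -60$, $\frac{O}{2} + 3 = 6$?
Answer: $54592$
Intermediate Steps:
$O = 6$ ($O = -6 + 2 \cdot 6 = -6 + 12 = 6$)
$L{\left(A,E \right)} = -197 + E$
$V{\left(Y,t \right)} = 2 Y t$
$b{\left(C \right)} = 8 C^{2} + 8 C \left(6 + C\right)$ ($b{\left(C \right)} = 4 \left(\left(C^{2} + C C\right) + 2 \left(C + 6\right) C\right) = 4 \left(\left(C^{2} + C^{2}\right) + 2 \left(6 + C\right) C\right) = 4 \left(2 C^{2} + 2 C \left(6 + C\right)\right) = 8 C^{2} + 8 C \left(6 + C\right)$)
$b{\left(j \right)} + L{\left(183,69 \right)} = 16 \left(-60\right) \left(3 - 60\right) + \left(-197 + 69\right) = 16 \left(-60\right) \left(-57\right) - 128 = 54720 - 128 = 54592$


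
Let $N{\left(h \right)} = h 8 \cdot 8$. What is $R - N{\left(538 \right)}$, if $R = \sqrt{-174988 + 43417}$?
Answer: $-34432 + 3 i \sqrt{14619} \approx -34432.0 + 362.73 i$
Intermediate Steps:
$N{\left(h \right)} = 64 h$ ($N{\left(h \right)} = 8 h 8 = 64 h$)
$R = 3 i \sqrt{14619}$ ($R = \sqrt{-131571} = 3 i \sqrt{14619} \approx 362.73 i$)
$R - N{\left(538 \right)} = 3 i \sqrt{14619} - 64 \cdot 538 = 3 i \sqrt{14619} - 34432 = -34432 + 3 i \sqrt{14619}$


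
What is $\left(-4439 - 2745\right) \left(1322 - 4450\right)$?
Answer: $22471552$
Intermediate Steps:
$\left(-4439 - 2745\right) \left(1322 - 4450\right) = \left(-7184\right) \left(-3128\right) = 22471552$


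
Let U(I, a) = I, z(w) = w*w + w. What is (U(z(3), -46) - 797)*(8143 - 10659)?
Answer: 1975060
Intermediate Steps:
z(w) = w + w² (z(w) = w² + w = w + w²)
(U(z(3), -46) - 797)*(8143 - 10659) = (3*(1 + 3) - 797)*(8143 - 10659) = (3*4 - 797)*(-2516) = (12 - 797)*(-2516) = -785*(-2516) = 1975060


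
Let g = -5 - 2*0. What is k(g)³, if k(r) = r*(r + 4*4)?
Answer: -166375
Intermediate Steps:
g = -5 (g = -5 + 0 = -5)
k(r) = r*(16 + r) (k(r) = r*(r + 16) = r*(16 + r))
k(g)³ = (-5*(16 - 5))³ = (-5*11)³ = (-55)³ = -166375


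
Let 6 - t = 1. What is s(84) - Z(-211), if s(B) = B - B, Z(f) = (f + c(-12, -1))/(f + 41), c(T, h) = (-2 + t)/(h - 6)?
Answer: -148/119 ≈ -1.2437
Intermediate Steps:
t = 5 (t = 6 - 1*1 = 6 - 1 = 5)
c(T, h) = 3/(-6 + h) (c(T, h) = (-2 + 5)/(h - 6) = 3/(-6 + h))
Z(f) = (-3/7 + f)/(41 + f) (Z(f) = (f + 3/(-6 - 1))/(f + 41) = (f + 3/(-7))/(41 + f) = (f + 3*(-⅐))/(41 + f) = (f - 3/7)/(41 + f) = (-3/7 + f)/(41 + f))
s(B) = 0
s(84) - Z(-211) = 0 - (-3/7 - 211)/(41 - 211) = 0 - (-1480)/((-170)*7) = 0 - (-1)*(-1480)/(170*7) = 0 - 1*148/119 = 0 - 148/119 = -148/119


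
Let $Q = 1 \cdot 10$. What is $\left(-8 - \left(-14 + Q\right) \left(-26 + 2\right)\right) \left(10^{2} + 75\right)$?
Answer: $-18200$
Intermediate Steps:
$Q = 10$
$\left(-8 - \left(-14 + Q\right) \left(-26 + 2\right)\right) \left(10^{2} + 75\right) = \left(-8 - \left(-14 + 10\right) \left(-26 + 2\right)\right) \left(10^{2} + 75\right) = \left(-8 - \left(-4\right) \left(-24\right)\right) \left(100 + 75\right) = \left(-8 - 96\right) 175 = \left(-104\right) 175 = -18200$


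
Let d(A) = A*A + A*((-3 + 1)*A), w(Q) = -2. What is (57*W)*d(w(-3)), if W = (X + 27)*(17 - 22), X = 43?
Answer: 79800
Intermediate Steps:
d(A) = -A**2 (d(A) = A**2 + A*(-2*A) = A**2 - 2*A**2 = -A**2)
W = -350 (W = (43 + 27)*(17 - 22) = 70*(-5) = -350)
(57*W)*d(w(-3)) = (57*(-350))*(-1*(-2)**2) = -(-19950)*4 = -19950*(-4) = 79800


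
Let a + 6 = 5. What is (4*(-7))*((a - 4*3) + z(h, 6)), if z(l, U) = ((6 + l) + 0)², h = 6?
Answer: -3668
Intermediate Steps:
a = -1 (a = -6 + 5 = -1)
z(l, U) = (6 + l)²
(4*(-7))*((a - 4*3) + z(h, 6)) = (4*(-7))*((-1 - 4*3) + (6 + 6)²) = -28*((-1 - 12) + 12²) = -28*(-13 + 144) = -28*131 = -3668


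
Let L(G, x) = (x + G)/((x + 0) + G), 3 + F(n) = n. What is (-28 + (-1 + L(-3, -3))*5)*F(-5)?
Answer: 224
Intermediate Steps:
F(n) = -3 + n
L(G, x) = 1 (L(G, x) = (G + x)/(x + G) = (G + x)/(G + x) = 1)
(-28 + (-1 + L(-3, -3))*5)*F(-5) = (-28 + (-1 + 1)*5)*(-3 - 5) = (-28 + 0*5)*(-8) = (-28 + 0)*(-8) = -28*(-8) = 224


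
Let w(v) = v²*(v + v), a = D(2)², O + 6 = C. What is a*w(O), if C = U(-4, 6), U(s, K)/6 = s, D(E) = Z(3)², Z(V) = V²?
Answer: -354294000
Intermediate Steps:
D(E) = 81 (D(E) = (3²)² = 9² = 81)
U(s, K) = 6*s
C = -24 (C = 6*(-4) = -24)
O = -30 (O = -6 - 24 = -30)
a = 6561 (a = 81² = 6561)
w(v) = 2*v³ (w(v) = v²*(2*v) = 2*v³)
a*w(O) = 6561*(2*(-30)³) = 6561*(2*(-27000)) = 6561*(-54000) = -354294000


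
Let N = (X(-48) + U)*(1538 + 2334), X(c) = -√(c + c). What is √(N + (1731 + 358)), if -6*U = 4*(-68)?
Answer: √(1598577 - 139392*I*√6)/3 ≈ 423.82 - 44.757*I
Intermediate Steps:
X(c) = -√2*√c (X(c) = -√(2*c) = -√2*√c)
U = 136/3 (U = -2*(-68)/3 = -⅙*(-272) = 136/3 ≈ 45.333)
N = 526592/3 - 15488*I*√6 (N = (-√2*√(-48) + 136/3)*(1538 + 2334) = (-√2*4*I*√3 + 136/3)*3872 = (-4*I*√6 + 136/3)*3872 = (136/3 - 4*I*√6)*3872 = 526592/3 - 15488*I*√6 ≈ 1.7553e+5 - 37938.0*I)
√(N + (1731 + 358)) = √((526592/3 - 15488*I*√6) + (1731 + 358)) = √((526592/3 - 15488*I*√6) + 2089) = √(532859/3 - 15488*I*√6)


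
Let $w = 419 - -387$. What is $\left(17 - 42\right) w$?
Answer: $-20150$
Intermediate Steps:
$w = 806$ ($w = 419 + 387 = 806$)
$\left(17 - 42\right) w = \left(17 - 42\right) 806 = \left(-25\right) 806 = -20150$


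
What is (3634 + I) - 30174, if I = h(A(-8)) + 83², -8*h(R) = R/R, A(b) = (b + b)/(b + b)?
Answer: -157209/8 ≈ -19651.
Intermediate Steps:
A(b) = 1 (A(b) = (2*b)/((2*b)) = (2*b)*(1/(2*b)) = 1)
h(R) = -⅛ (h(R) = -R/(8*R) = -⅛*1 = -⅛)
I = 55111/8 (I = -⅛ + 83² = -⅛ + 6889 = 55111/8 ≈ 6888.9)
(3634 + I) - 30174 = (3634 + 55111/8) - 30174 = 84183/8 - 30174 = -157209/8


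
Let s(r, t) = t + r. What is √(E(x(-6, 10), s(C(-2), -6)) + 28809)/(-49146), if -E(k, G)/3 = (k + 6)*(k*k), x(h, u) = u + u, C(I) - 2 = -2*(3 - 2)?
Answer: -I*√2391/49146 ≈ -0.00099495*I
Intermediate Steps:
C(I) = 0 (C(I) = 2 - 2*(3 - 2) = 2 - 2*1 = 2 - 2 = 0)
s(r, t) = r + t
x(h, u) = 2*u
E(k, G) = -3*k²*(6 + k) (E(k, G) = -3*(k + 6)*k*k = -3*(6 + k)*k² = -3*k²*(6 + k))
√(E(x(-6, 10), s(C(-2), -6)) + 28809)/(-49146) = √(3*(2*10)²*(-6 - 2*10) + 28809)/(-49146) = √(3*20²*(-6 - 1*20) + 28809)*(-1/49146) = √(3*400*(-6 - 20) + 28809)*(-1/49146) = √(3*400*(-26) + 28809)*(-1/49146) = √(-31200 + 28809)*(-1/49146) = √(-2391)*(-1/49146) = (I*√2391)*(-1/49146) = -I*√2391/49146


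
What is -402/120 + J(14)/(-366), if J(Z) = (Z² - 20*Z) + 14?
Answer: -11561/3660 ≈ -3.1587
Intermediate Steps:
J(Z) = 14 + Z² - 20*Z
-402/120 + J(14)/(-366) = -402/120 + (14 + 14² - 20*14)/(-366) = -402*1/120 + (14 + 196 - 280)*(-1/366) = -67/20 - 70*(-1/366) = -67/20 + 35/183 = -11561/3660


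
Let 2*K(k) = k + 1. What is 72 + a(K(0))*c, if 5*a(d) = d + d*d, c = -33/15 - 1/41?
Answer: 73458/1025 ≈ 71.666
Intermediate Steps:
K(k) = ½ + k/2 (K(k) = (k + 1)/2 = (1 + k)/2 = ½ + k/2)
c = -456/205 (c = -33*1/15 - 1*1/41 = -11/5 - 1/41 = -456/205 ≈ -2.2244)
a(d) = d/5 + d²/5 (a(d) = (d + d*d)/5 = (d + d²)/5 = d/5 + d²/5)
72 + a(K(0))*c = 72 + ((½ + (½)*0)*(1 + (½ + (½)*0))/5)*(-456/205) = 72 + ((½ + 0)*(1 + (½ + 0))/5)*(-456/205) = 72 + ((⅕)*(½)*(1 + ½))*(-456/205) = 72 + ((⅕)*(½)*(3/2))*(-456/205) = 72 + (3/20)*(-456/205) = 72 - 342/1025 = 73458/1025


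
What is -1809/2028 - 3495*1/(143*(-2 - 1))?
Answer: 53947/7436 ≈ 7.2548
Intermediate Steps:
-1809/2028 - 3495*1/(143*(-2 - 1)) = -1809*1/2028 - 3495/(143*(-3)) = -603/676 - 3495/(-429) = -603/676 - 3495*(-1/429) = -603/676 + 1165/143 = 53947/7436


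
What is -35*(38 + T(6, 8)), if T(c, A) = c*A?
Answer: -3010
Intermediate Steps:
T(c, A) = A*c
-35*(38 + T(6, 8)) = -35*(38 + 8*6) = -35*(38 + 48) = -35*86 = -3010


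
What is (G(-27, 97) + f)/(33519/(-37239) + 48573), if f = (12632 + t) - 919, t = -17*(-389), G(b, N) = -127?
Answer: 225904187/602925476 ≈ 0.37468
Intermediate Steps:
t = 6613
f = 18326 (f = (12632 + 6613) - 919 = 19245 - 919 = 18326)
(G(-27, 97) + f)/(33519/(-37239) + 48573) = (-127 + 18326)/(33519/(-37239) + 48573) = 18199/(33519*(-1/37239) + 48573) = 18199/(-11173/12413 + 48573) = 18199/(602925476/12413) = 18199*(12413/602925476) = 225904187/602925476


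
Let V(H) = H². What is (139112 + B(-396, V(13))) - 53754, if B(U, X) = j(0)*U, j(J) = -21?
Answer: 93674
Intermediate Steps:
B(U, X) = -21*U
(139112 + B(-396, V(13))) - 53754 = (139112 - 21*(-396)) - 53754 = (139112 + 8316) - 53754 = 147428 - 53754 = 93674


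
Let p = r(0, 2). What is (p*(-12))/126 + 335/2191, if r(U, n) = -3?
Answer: 961/2191 ≈ 0.43861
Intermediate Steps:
p = -3
(p*(-12))/126 + 335/2191 = -3*(-12)/126 + 335/2191 = 36*(1/126) + 335*(1/2191) = 2/7 + 335/2191 = 961/2191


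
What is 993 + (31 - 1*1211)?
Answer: -187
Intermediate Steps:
993 + (31 - 1*1211) = 993 + (31 - 1211) = 993 - 1180 = -187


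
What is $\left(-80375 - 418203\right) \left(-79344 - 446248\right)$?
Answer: $262048608176$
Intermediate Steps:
$\left(-80375 - 418203\right) \left(-79344 - 446248\right) = \left(-498578\right) \left(-525592\right) = 262048608176$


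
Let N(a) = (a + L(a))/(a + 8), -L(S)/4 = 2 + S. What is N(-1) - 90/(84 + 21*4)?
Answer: -5/4 ≈ -1.2500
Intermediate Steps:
L(S) = -8 - 4*S (L(S) = -4*(2 + S) = -8 - 4*S)
N(a) = (-8 - 3*a)/(8 + a) (N(a) = (a + (-8 - 4*a))/(a + 8) = (-8 - 3*a)/(8 + a))
N(-1) - 90/(84 + 21*4) = (-8 - 3*(-1))/(8 - 1) - 90/(84 + 21*4) = (-8 + 3)/7 - 90/(84 + 84) = (⅐)*(-5) - 90/168 = -5/7 - 90*1/168 = -5/7 - 15/28 = -5/4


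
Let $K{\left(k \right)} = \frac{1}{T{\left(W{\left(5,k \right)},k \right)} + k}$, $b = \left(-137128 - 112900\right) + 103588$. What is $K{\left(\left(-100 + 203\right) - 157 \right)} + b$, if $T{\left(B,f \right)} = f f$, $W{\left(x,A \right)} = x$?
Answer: $- \frac{419111279}{2862} \approx -1.4644 \cdot 10^{5}$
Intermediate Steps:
$b = -146440$ ($b = -250028 + 103588 = -146440$)
$T{\left(B,f \right)} = f^{2}$
$K{\left(k \right)} = \frac{1}{k + k^{2}}$ ($K{\left(k \right)} = \frac{1}{k^{2} + k} = \frac{1}{k + k^{2}}$)
$K{\left(\left(-100 + 203\right) - 157 \right)} + b = \frac{1}{\left(\left(-100 + 203\right) - 157\right) \left(1 + \left(\left(-100 + 203\right) - 157\right)\right)} - 146440 = \frac{1}{\left(103 - 157\right) \left(1 + \left(103 - 157\right)\right)} - 146440 = \frac{1}{\left(-54\right) \left(1 - 54\right)} - 146440 = - \frac{1}{54 \left(-53\right)} - 146440 = \left(- \frac{1}{54}\right) \left(- \frac{1}{53}\right) - 146440 = \frac{1}{2862} - 146440 = - \frac{419111279}{2862}$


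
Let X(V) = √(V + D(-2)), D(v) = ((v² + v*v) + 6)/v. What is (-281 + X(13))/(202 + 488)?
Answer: -281/690 + √6/690 ≈ -0.40370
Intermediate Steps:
D(v) = (6 + 2*v²)/v (D(v) = ((v² + v²) + 6)/v = (2*v² + 6)/v = (6 + 2*v²)/v)
X(V) = √(-7 + V) (X(V) = √(V + (2*(-2) + 6/(-2))) = √(V + (-4 + 6*(-½))) = √(V + (-4 - 3)) = √(V - 7) = √(-7 + V))
(-281 + X(13))/(202 + 488) = (-281 + √(-7 + 13))/(202 + 488) = (-281 + √6)/690 = (-281 + √6)*(1/690) = -281/690 + √6/690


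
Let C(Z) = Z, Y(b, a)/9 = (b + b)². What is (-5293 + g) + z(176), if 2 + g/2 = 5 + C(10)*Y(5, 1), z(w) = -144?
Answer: 12569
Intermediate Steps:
Y(b, a) = 36*b² (Y(b, a) = 9*(b + b)² = 9*(2*b)² = 9*(4*b²) = 36*b²)
g = 18006 (g = -4 + 2*(5 + 10*(36*5²)) = -4 + 2*(5 + 10*(36*25)) = -4 + 2*(5 + 10*900) = -4 + 2*(5 + 9000) = -4 + 2*9005 = -4 + 18010 = 18006)
(-5293 + g) + z(176) = (-5293 + 18006) - 144 = 12713 - 144 = 12569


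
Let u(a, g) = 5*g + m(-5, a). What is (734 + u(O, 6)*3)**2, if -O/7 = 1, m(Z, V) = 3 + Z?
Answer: 669124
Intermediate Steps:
O = -7 (O = -7*1 = -7)
u(a, g) = -2 + 5*g (u(a, g) = 5*g + (3 - 5) = 5*g - 2 = -2 + 5*g)
(734 + u(O, 6)*3)**2 = (734 + (-2 + 5*6)*3)**2 = (734 + (-2 + 30)*3)**2 = (734 + 28*3)**2 = (734 + 84)**2 = 818**2 = 669124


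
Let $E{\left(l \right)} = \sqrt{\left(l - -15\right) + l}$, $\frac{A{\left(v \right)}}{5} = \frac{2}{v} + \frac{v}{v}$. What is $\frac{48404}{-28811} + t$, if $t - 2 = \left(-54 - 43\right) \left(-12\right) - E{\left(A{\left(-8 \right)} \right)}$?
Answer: $\frac{33545222}{28811} - \frac{3 \sqrt{10}}{2} \approx 1159.6$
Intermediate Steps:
$A{\left(v \right)} = 5 + \frac{10}{v}$ ($A{\left(v \right)} = 5 \left(\frac{2}{v} + \frac{v}{v}\right) = 5 \left(\frac{2}{v} + 1\right) = 5 \left(1 + \frac{2}{v}\right) = 5 + \frac{10}{v}$)
$E{\left(l \right)} = \sqrt{15 + 2 l}$ ($E{\left(l \right)} = \sqrt{\left(l + 15\right) + l} = \sqrt{\left(15 + l\right) + l} = \sqrt{15 + 2 l}$)
$t = 1166 - \frac{3 \sqrt{10}}{2}$ ($t = 2 + \left(\left(-54 - 43\right) \left(-12\right) - \sqrt{15 + 2 \left(5 + \frac{10}{-8}\right)}\right) = 2 - \left(-1164 + \sqrt{15 + 2 \left(5 + 10 \left(- \frac{1}{8}\right)\right)}\right) = 2 + \left(1164 - \sqrt{15 + 2 \left(5 - \frac{5}{4}\right)}\right) = 2 + \left(1164 - \sqrt{15 + 2 \cdot \frac{15}{4}}\right) = 2 + \left(1164 - \sqrt{15 + \frac{15}{2}}\right) = 2 + \left(1164 - \sqrt{\frac{45}{2}}\right) = 2 + \left(1164 - \frac{3 \sqrt{10}}{2}\right) = 1166 - \frac{3 \sqrt{10}}{2} \approx 1161.3$)
$\frac{48404}{-28811} + t = \frac{48404}{-28811} + \left(1166 - \frac{3 \sqrt{10}}{2}\right) = 48404 \left(- \frac{1}{28811}\right) + \left(1166 - \frac{3 \sqrt{10}}{2}\right) = - \frac{48404}{28811} + \left(1166 - \frac{3 \sqrt{10}}{2}\right) = \frac{33545222}{28811} - \frac{3 \sqrt{10}}{2}$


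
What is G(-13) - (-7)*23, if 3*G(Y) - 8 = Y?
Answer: 478/3 ≈ 159.33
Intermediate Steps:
G(Y) = 8/3 + Y/3
G(-13) - (-7)*23 = (8/3 + (⅓)*(-13)) - (-7)*23 = (8/3 - 13/3) - 1*(-161) = -5/3 + 161 = 478/3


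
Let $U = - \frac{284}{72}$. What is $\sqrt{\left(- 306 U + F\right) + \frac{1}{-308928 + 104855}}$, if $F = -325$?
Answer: $\frac{\sqrt{36731585984105}}{204073} \approx 29.698$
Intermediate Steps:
$U = - \frac{71}{18}$ ($U = \left(-284\right) \frac{1}{72} = - \frac{71}{18} \approx -3.9444$)
$\sqrt{\left(- 306 U + F\right) + \frac{1}{-308928 + 104855}} = \sqrt{\left(\left(-306\right) \left(- \frac{71}{18}\right) - 325\right) + \frac{1}{-308928 + 104855}} = \sqrt{\left(1207 - 325\right) + \frac{1}{-204073}} = \sqrt{882 - \frac{1}{204073}} = \sqrt{\frac{179992385}{204073}} = \frac{\sqrt{36731585984105}}{204073}$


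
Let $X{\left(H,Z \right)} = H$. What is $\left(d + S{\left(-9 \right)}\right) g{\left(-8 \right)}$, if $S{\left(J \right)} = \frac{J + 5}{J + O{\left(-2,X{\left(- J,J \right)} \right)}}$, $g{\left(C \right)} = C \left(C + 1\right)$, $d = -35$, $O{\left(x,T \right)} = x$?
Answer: $- \frac{21336}{11} \approx -1939.6$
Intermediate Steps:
$g{\left(C \right)} = C \left(1 + C\right)$
$S{\left(J \right)} = \frac{5 + J}{-2 + J}$ ($S{\left(J \right)} = \frac{J + 5}{J - 2} = \frac{5 + J}{-2 + J}$)
$\left(d + S{\left(-9 \right)}\right) g{\left(-8 \right)} = \left(-35 + \frac{5 - 9}{-2 - 9}\right) \left(- 8 \left(1 - 8\right)\right) = \left(-35 + \frac{1}{-11} \left(-4\right)\right) \left(\left(-8\right) \left(-7\right)\right) = \left(-35 - - \frac{4}{11}\right) 56 = \left(-35 + \frac{4}{11}\right) 56 = \left(- \frac{381}{11}\right) 56 = - \frac{21336}{11}$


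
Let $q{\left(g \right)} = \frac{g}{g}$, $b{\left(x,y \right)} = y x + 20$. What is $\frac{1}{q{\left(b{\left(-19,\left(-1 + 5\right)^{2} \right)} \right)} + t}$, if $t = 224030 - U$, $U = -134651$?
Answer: $\frac{1}{358682} \approx 2.788 \cdot 10^{-6}$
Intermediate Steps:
$t = 358681$ ($t = 224030 - -134651 = 224030 + 134651 = 358681$)
$b{\left(x,y \right)} = 20 + x y$ ($b{\left(x,y \right)} = x y + 20 = 20 + x y$)
$q{\left(g \right)} = 1$
$\frac{1}{q{\left(b{\left(-19,\left(-1 + 5\right)^{2} \right)} \right)} + t} = \frac{1}{1 + 358681} = \frac{1}{358682}$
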